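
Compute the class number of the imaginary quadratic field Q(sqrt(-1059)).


K = Q(sqrt(-1059)). d mod 4 = 1, so D = disc(K) = d = -1059
h(K) equals the number of primitive reduced positive-definite forms (a, b, c) = a*x^2 + b*x*y + c*y^2 with b^2 - 4ac = D,
where reduced means |b| <= a <= c, with b >= 0 whenever |b| = a or a = c, and primitive means gcd(a, b, c) = 1.
Reduced forces 3a^2 <= |D| = 1059, so 1 <= a <= 18; b must have the parity of D, and c = (b^2 - D)/(4a) must be an integer >= a.
Enumerate a = 1..18, b in [-a, a]:
  a=1: (1, 1, 265)  [1]
  a=2: none
  a=3: (3, 3, 89)  [1]
  a=4: none
  a=5: (5, -1, 53), (5, 1, 53)  [2]
  a=6..14: none
  a=15: (15, -9, 19), (15, 9, 19)  [2]
  a=16..18: none
Total reduced forms: 1 + 1 + 2 + 2 = 6
h = 6

6


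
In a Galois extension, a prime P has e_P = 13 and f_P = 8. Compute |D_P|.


|D_P| = e * f
= 13 * 8
= 104

104


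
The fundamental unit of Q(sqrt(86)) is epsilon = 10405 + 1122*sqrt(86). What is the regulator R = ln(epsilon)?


epsilon = 10405 + 1122*sqrt(86)
= 20810.0000
R = ln(20810.0000)
= 9.9432

9.9432


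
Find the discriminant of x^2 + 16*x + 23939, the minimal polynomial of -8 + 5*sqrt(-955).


The element -8 + 5*sqrt(-955) has minimal polynomial:
x^2 + 16*x + 23939
Discriminant = (16)^2 - 4*(23939)
= 256 - 95756
= -95500

-95500


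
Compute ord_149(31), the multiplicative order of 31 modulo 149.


We want ord_149(31), the smallest k >= 1 with 31^k = 1 mod 149.
n = 149 = 149, phi(149) = 148; the order divides phi(n).
Divisors of 148: 1, 2, 4, 37, 74, 148
Repeated squaring mod 149: 31^1 = 31, 31^2 = 67, 31^4 = 19, 31^8 = 63, 31^16 = 95, 31^32 = 85, 31^64 = 73, 31^128 = 114
Test divisors in increasing order:
  k=1: 31^1 = 31 mod 149
  k=2: 31^2 = 67 mod 149
  k=4: 31^4 = 19 mod 149
  k=37: 31^37 = 85 * 19 * 31 = 1 mod 149  <- first divisor giving 1
Order = 37

37


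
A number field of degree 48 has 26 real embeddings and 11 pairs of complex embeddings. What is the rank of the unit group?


By Dirichlet's unit theorem:
rank = r1 + r2 - 1
= 26 + 11 - 1
= 36

36


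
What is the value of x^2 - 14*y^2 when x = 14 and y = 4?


x^2 - d*y^2
= 14^2 - 14*4^2
= 196 - 224
= -28

-28


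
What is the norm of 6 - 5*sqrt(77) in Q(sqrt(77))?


N(a + b*sqrt(d)) = a^2 - d*b^2
= (6)^2 - (77)*(-5)^2
= 36 - 1925
= -1889

-1889


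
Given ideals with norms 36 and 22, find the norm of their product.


N(IJ) = N(I) * N(J)
= 36 * 22
= 792

792


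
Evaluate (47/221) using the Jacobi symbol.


Compute (47/221) via quadratic reciprocity:
  reciprocity: (47/221) -> +(221/47)
  reduce: (33/47)
  reciprocity: (33/47) -> +(47/33)
  reduce: (14/33)
  pull out 2: (2/33) = +1  (since 33 mod 8 = 1)
  reciprocity: (7/33) -> +(33/7)
  reduce: (5/7)
  reciprocity: (5/7) -> +(7/5)
  reduce: (2/5)
  pull out 2: (2/5) = -1  (since 5 mod 8 = 5)
  (1/5) = 1
Product of signs = -1

-1


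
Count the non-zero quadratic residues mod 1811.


For prime p, the number of non-zero quadratic residues is (p-1)/2.
= (1811-1)/2
= 905

905


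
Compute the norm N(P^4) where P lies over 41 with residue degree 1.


N(P^a) = p^(a*f)
= 41^(4*1)
= 41^4
= 2825761

2825761


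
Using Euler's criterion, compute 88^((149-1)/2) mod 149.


p = 149 is prime and the exponent is (p-1)/2 = 74, so by Euler's criterion 88^74 = (88/149) = +1 or -1 mod 149.
Compute by square-and-multiply:
  74 = 64 + 8 + 2 (binary 1001010)
  Repeated squaring mod 149: 88^1 = 88, 88^2 = 145, 88^4 = 16, 88^8 = 107, 88^16 = 125, 88^32 = 129, 88^64 = 102
  88^74 = 88^64 * 88^8 * 88^2 = 102 * 107 * 145 mod 149
    102 * 107 = 10914 = 37 mod 149
    37 * 145 = 5365 = 1 mod 149
  88^74 = 1 mod 149
Result 1: 88 is a quadratic residue mod 149.
88^74 mod 149 = 1

1


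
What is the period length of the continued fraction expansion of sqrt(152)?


Run the CF algorithm for sqrt(152).
a_0 = floor(sqrt(152)) = 12; set m_0=0, q_0=1.
Recurrence: m' = q*a - m,  q' = (d - m'^2)/q,  a' = floor((a_0 + m')/q').
  step 1: m=12, q=8, a=3
  step 2: m=12, q=1, a=24
a_2 = 2*a_0 = 24, so the period closes here.
sqrt(152) = [12; 3, 24]
Period length = 2

2


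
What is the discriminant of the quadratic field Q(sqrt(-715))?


For K = Q(sqrt(d)) with d squarefree: disc(K) = d if d = 1 mod 4, and disc(K) = 4d if d = 2 or 3 mod 4.
Here d = -715, and d mod 4 = 1.
d = 1 mod 4 (O_K = Z[(1+sqrt(d))/2]), so disc(K) = d = -715

-715


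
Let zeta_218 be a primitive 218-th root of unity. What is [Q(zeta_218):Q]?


The degree equals Euler's totient phi(218).
218 = 2 * 109
phi(218) = 108

108


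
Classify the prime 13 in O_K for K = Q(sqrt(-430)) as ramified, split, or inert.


K = Q(sqrt(-430)). Since d mod 4 = 2, disc(K) = -1720.
Check p | disc: -1720 mod 13 = 9.
p does not divide disc. Compute Legendre symbol (d/p):
12^((13-1)/2) mod 13 = 1
(d/p) = 1, so p splits: (p) = P*P' with e=1, f=1, g=2.
Therefore p is split.

split


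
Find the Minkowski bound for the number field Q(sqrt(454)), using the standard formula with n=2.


d = 454, d mod 4 = 2, so disc(K) = 4d = 1816; |disc(K)| = 1816
Real quadratic field, so n = 2, s = r2 = 0, r1 = 2
M = (n!/n^n) * (4/pi)^s * sqrt(|disc(K)|) = (2!/2^2) * (4/pi)^0 * sqrt(1816)
= 0.5 * 1.000000 * 42.614552
= 21.3073

21.3073


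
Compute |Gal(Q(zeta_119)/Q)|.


|Gal(Q(zeta_119)/Q)| = phi(119)
= 96

96


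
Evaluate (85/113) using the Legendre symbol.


p = 113 is prime, so compute (85/113) with the reciprocity algorithm (Jacobi-symbol steps: pull out 2s via (2/n), flip via reciprocity, reduce):
  reciprocity: (85/113) -> +(113/85)
  reduce: (28/85)
  pull out 2: (2/85) = -1  (since 85 mod 8 = 5)
  pull out 2: (2/85) = -1  (since 85 mod 8 = 5)
  reciprocity: (7/85) -> +(85/7)
  reduce: (1/7)
  (1/7) = 1
Product of signs = 1
(85/113) = 1

1


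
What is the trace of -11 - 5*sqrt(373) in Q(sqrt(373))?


Tr(a + b*sqrt(d)) = (a + b*sqrt(d)) + (a - b*sqrt(d)) = 2a
= 2 * (-11)
= -22

-22


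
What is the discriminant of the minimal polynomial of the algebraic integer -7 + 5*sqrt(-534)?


The element -7 + 5*sqrt(-534) has minimal polynomial:
x^2 + 14*x + 13399
Discriminant = (14)^2 - 4*(13399)
= 196 - 53596
= -53400

-53400


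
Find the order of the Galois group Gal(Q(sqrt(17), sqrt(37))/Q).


The 2 square roots of distinct primes are multiplicatively independent over Q,
so [K:Q] = 2^2 and Gal(K/Q) is isomorphic to (Z/2Z)^2.
|Gal| = 2^2 = 4

4


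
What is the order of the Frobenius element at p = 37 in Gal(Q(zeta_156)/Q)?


The Frobenius at p in Gal(Q(zeta_n)/Q) = (Z/nZ)* is the class of p, so its order is ord_156(37), the smallest k >= 1 with 37^k = 1 mod 156.
n = 156 = 2^2 * 3 * 13, phi(156) = 48; the order divides phi(n).
Divisors of 48: 1, 2, 3, 4, 6, 8, 12, 16, 24, 48
Repeated squaring mod 156: 37^1 = 37, 37^2 = 121, 37^4 = 133, 37^8 = 61, 37^16 = 133, 37^32 = 61
Test divisors in increasing order:
  k=1: 37^1 = 37 mod 156
  k=2: 37^2 = 121 mod 156
  k=3: 37^3 = 121 * 37 = 109 mod 156
  k=4: 37^4 = 133 mod 156
  k=6: 37^6 = 133 * 121 = 25 mod 156
  k=8: 37^8 = 61 mod 156
  k=12: 37^12 = 61 * 133 = 1 mod 156  <- first divisor giving 1
Order = 12

12


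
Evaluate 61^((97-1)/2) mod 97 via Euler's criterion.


p = 97 is prime and the exponent is (p-1)/2 = 48, so by Euler's criterion 61^48 = (61/97) = +1 or -1 mod 97.
Compute by square-and-multiply:
  48 = 32 + 16 (binary 110000)
  Repeated squaring mod 97: 61^1 = 61, 61^2 = 35, 61^4 = 61, 61^8 = 35, 61^16 = 61, 61^32 = 35
  61^48 = 61^32 * 61^16 = 35 * 61 mod 97
    35 * 61 = 2135 = 1 mod 97
  61^48 = 1 mod 97
Result 1: 61 is a quadratic residue mod 97.
61^48 mod 97 = 1

1


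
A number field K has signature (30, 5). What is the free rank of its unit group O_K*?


By Dirichlet's unit theorem:
rank = r1 + r2 - 1
= 30 + 5 - 1
= 34

34


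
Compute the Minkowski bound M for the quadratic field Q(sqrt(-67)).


d = -67, d mod 4 = 1, so disc(K) = d = -67; |disc(K)| = 67
Imaginary quadratic field, so n = 2, s = r2 = 1, r1 = 0
M = (n!/n^n) * (4/pi)^s * sqrt(|disc(K)|) = (2!/2^2) * (4/pi)^1 * sqrt(67)
= 0.5 * 1.273240 * 8.185353
= 5.2110

5.2110


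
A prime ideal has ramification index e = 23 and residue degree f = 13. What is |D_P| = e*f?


|D_P| = e * f
= 23 * 13
= 299

299


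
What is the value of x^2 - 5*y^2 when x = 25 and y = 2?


x^2 - d*y^2
= 25^2 - 5*2^2
= 625 - 20
= 605

605


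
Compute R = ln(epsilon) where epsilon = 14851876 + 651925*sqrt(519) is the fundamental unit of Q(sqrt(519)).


epsilon = 14851876 + 651925*sqrt(519)
= 2.9704e+07
R = ln(2.9704e+07)
= 17.2068

17.2068


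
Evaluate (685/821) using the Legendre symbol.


p = 821 is prime, so compute (685/821) with the reciprocity algorithm (Jacobi-symbol steps: pull out 2s via (2/n), flip via reciprocity, reduce):
  reciprocity: (685/821) -> +(821/685)
  reduce: (136/685)
  pull out 2: (2/685) = -1  (since 685 mod 8 = 5)
  pull out 2: (2/685) = -1  (since 685 mod 8 = 5)
  pull out 2: (2/685) = -1  (since 685 mod 8 = 5)
  reciprocity: (17/685) -> +(685/17)
  reduce: (5/17)
  reciprocity: (5/17) -> +(17/5)
  reduce: (2/5)
  pull out 2: (2/5) = -1  (since 5 mod 8 = 5)
  (1/5) = 1
Product of signs = 1
(685/821) = 1

1


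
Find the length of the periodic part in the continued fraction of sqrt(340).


Run the CF algorithm for sqrt(340).
a_0 = floor(sqrt(340)) = 18; set m_0=0, q_0=1.
Recurrence: m' = q*a - m,  q' = (d - m'^2)/q,  a' = floor((a_0 + m')/q').
  step 1: m=18, q=16, a=2
  step 2: m=14, q=9, a=3
  step 3: m=13, q=19, a=1
  step 4: m=6, q=16, a=1
  step 5: m=10, q=15, a=1
  step 6: m=5, q=21, a=1
  step 7: m=16, q=4, a=8
  step 8: m=16, q=21, a=1
  step 9: m=5, q=15, a=1
  step 10: m=10, q=16, a=1
  step 11: m=6, q=19, a=1
  step 12: m=13, q=9, a=3
  step 13: m=14, q=16, a=2
  step 14: m=18, q=1, a=36
a_14 = 2*a_0 = 36, so the period closes here.
sqrt(340) = [18; 2, 3, 1, 1, 1, 1, 8, 1, 1, 1, 1, 3, 2, 36]
Period length = 14

14


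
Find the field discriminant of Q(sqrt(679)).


For K = Q(sqrt(d)) with d squarefree: disc(K) = d if d = 1 mod 4, and disc(K) = 4d if d = 2 or 3 mod 4.
Here d = 679, and d mod 4 = 3.
d = 3 mod 4, not 1 (O_K = Z[sqrt(d)]), so disc(K) = 4d = 4 * (679) = 2716

2716


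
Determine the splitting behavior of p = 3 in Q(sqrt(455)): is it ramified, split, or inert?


K = Q(sqrt(455)). Since d mod 4 = 3, disc(K) = 1820.
Check p | disc: 1820 mod 3 = 2.
p does not divide disc. Compute Legendre symbol (d/p):
2^((3-1)/2) mod 3 = -1
(d/p) = -1, so p is inert: (p) stays prime with e=1, f=2, g=1.
Therefore p is inert.

inert


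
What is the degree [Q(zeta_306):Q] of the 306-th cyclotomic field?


The degree equals Euler's totient phi(306).
306 = 2 * 3^2 * 17
phi(306) = 96

96


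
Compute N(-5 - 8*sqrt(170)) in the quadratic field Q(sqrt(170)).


N(a + b*sqrt(d)) = a^2 - d*b^2
= (-5)^2 - (170)*(-8)^2
= 25 - 10880
= -10855

-10855


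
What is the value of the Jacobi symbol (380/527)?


Compute (380/527) via quadratic reciprocity:
  pull out 2: (2/527) = +1  (since 527 mod 8 = 7)
  pull out 2: (2/527) = +1  (since 527 mod 8 = 7)
  reciprocity: (95/527) -> -(527/95)
  reduce: (52/95)
  pull out 2: (2/95) = +1  (since 95 mod 8 = 7)
  pull out 2: (2/95) = +1  (since 95 mod 8 = 7)
  reciprocity: (13/95) -> +(95/13)
  reduce: (4/13)
  pull out 2: (2/13) = -1  (since 13 mod 8 = 5)
  pull out 2: (2/13) = -1  (since 13 mod 8 = 5)
  (1/13) = 1
Product of signs = -1

-1


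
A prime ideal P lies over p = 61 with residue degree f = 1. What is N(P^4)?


N(P^a) = p^(a*f)
= 61^(4*1)
= 61^4
= 13845841

13845841


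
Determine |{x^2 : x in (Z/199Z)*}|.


For prime p, the number of non-zero quadratic residues is (p-1)/2.
= (199-1)/2
= 99

99


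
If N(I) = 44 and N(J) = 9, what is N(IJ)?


N(IJ) = N(I) * N(J)
= 44 * 9
= 396

396


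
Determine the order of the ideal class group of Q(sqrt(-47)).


K = Q(sqrt(-47)). d mod 4 = 1, so D = disc(K) = d = -47
h(K) equals the number of primitive reduced positive-definite forms (a, b, c) = a*x^2 + b*x*y + c*y^2 with b^2 - 4ac = D,
where reduced means |b| <= a <= c, with b >= 0 whenever |b| = a or a = c, and primitive means gcd(a, b, c) = 1.
Reduced forces 3a^2 <= |D| = 47, so 1 <= a <= 3; b must have the parity of D, and c = (b^2 - D)/(4a) must be an integer >= a.
Enumerate a = 1..3, b in [-a, a]:
  a=1: (1, 1, 12)  [1]
  a=2: (2, -1, 6), (2, 1, 6)  [2]
  a=3: (3, -1, 4), (3, 1, 4)  [2]
Total reduced forms: 1 + 2 + 2 = 5
h = 5

5


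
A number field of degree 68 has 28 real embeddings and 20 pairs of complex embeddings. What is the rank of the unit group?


By Dirichlet's unit theorem:
rank = r1 + r2 - 1
= 28 + 20 - 1
= 47

47


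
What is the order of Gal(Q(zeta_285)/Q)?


|Gal(Q(zeta_285)/Q)| = phi(285)
= 144

144


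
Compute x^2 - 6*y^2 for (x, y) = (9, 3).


x^2 - d*y^2
= 9^2 - 6*3^2
= 81 - 54
= 27

27


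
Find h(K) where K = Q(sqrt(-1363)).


K = Q(sqrt(-1363)). d mod 4 = 1, so D = disc(K) = d = -1363
h(K) equals the number of primitive reduced positive-definite forms (a, b, c) = a*x^2 + b*x*y + c*y^2 with b^2 - 4ac = D,
where reduced means |b| <= a <= c, with b >= 0 whenever |b| = a or a = c, and primitive means gcd(a, b, c) = 1.
Reduced forces 3a^2 <= |D| = 1363, so 1 <= a <= 21; b must have the parity of D, and c = (b^2 - D)/(4a) must be an integer >= a.
Enumerate a = 1..21, b in [-a, a]:
  a=1: (1, 1, 341)  [1]
  a=2..6: none
  a=7: (7, -3, 49), (7, 3, 49)  [2]
  a=8..10: none
  a=11: (11, -1, 31), (11, 1, 31)  [2]
  a=12..18: none
  a=19: (19, 9, 19)  [1]
  a=20..21: none
Total reduced forms: 1 + 2 + 2 + 1 = 6
h = 6

6


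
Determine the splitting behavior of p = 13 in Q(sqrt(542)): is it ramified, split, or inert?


K = Q(sqrt(542)). Since d mod 4 = 2, disc(K) = 2168.
Check p | disc: 2168 mod 13 = 10.
p does not divide disc. Compute Legendre symbol (d/p):
9^((13-1)/2) mod 13 = 1
(d/p) = 1, so p splits: (p) = P*P' with e=1, f=1, g=2.
Therefore p is split.

split


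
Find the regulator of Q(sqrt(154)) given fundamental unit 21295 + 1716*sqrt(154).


epsilon = 21295 + 1716*sqrt(154)
= 42590.0000
R = ln(42590.0000)
= 10.6594

10.6594


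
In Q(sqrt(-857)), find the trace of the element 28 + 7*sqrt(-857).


Tr(a + b*sqrt(d)) = (a + b*sqrt(d)) + (a - b*sqrt(d)) = 2a
= 2 * (28)
= 56

56


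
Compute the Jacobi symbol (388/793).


Compute (388/793) via quadratic reciprocity:
  pull out 2: (2/793) = +1  (since 793 mod 8 = 1)
  pull out 2: (2/793) = +1  (since 793 mod 8 = 1)
  reciprocity: (97/793) -> +(793/97)
  reduce: (17/97)
  reciprocity: (17/97) -> +(97/17)
  reduce: (12/17)
  pull out 2: (2/17) = +1  (since 17 mod 8 = 1)
  pull out 2: (2/17) = +1  (since 17 mod 8 = 1)
  reciprocity: (3/17) -> +(17/3)
  reduce: (2/3)
  pull out 2: (2/3) = -1  (since 3 mod 8 = 3)
  (1/3) = 1
Product of signs = -1

-1


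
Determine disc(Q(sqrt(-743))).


For K = Q(sqrt(d)) with d squarefree: disc(K) = d if d = 1 mod 4, and disc(K) = 4d if d = 2 or 3 mod 4.
Here d = -743, and d mod 4 = 1.
d = 1 mod 4 (O_K = Z[(1+sqrt(d))/2]), so disc(K) = d = -743

-743


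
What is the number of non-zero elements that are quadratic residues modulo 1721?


For prime p, the number of non-zero quadratic residues is (p-1)/2.
= (1721-1)/2
= 860

860


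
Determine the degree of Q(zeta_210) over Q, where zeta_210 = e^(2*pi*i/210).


The degree equals Euler's totient phi(210).
210 = 2 * 3 * 5 * 7
phi(210) = 48

48


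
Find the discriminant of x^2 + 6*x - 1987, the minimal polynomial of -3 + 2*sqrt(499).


The element -3 + 2*sqrt(499) has minimal polynomial:
x^2 + 6*x - 1987
Discriminant = (6)^2 - 4*(-1987)
= 36 + 7948
= 7984

7984


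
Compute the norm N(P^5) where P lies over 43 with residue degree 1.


N(P^a) = p^(a*f)
= 43^(5*1)
= 43^5
= 147008443

147008443


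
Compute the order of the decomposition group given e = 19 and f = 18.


|D_P| = e * f
= 19 * 18
= 342

342


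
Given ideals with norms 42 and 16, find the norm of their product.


N(IJ) = N(I) * N(J)
= 42 * 16
= 672

672


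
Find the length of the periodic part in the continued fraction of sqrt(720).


Run the CF algorithm for sqrt(720).
a_0 = floor(sqrt(720)) = 26; set m_0=0, q_0=1.
Recurrence: m' = q*a - m,  q' = (d - m'^2)/q,  a' = floor((a_0 + m')/q').
  step 1: m=26, q=44, a=1
  step 2: m=18, q=9, a=4
  step 3: m=18, q=44, a=1
  step 4: m=26, q=1, a=52
a_4 = 2*a_0 = 52, so the period closes here.
sqrt(720) = [26; 1, 4, 1, 52]
Period length = 4

4


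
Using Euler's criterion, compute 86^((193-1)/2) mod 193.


p = 193 is prime and the exponent is (p-1)/2 = 96, so by Euler's criterion 86^96 = (86/193) = +1 or -1 mod 193.
Compute by square-and-multiply:
  96 = 64 + 32 (binary 1100000)
  Repeated squaring mod 193: 86^1 = 86, 86^2 = 62, 86^4 = 177, 86^8 = 63, 86^16 = 109, 86^32 = 108, 86^64 = 84
  86^96 = 86^64 * 86^32 = 84 * 108 mod 193
    84 * 108 = 9072 = 1 mod 193
  86^96 = 1 mod 193
Result 1: 86 is a quadratic residue mod 193.
86^96 mod 193 = 1

1


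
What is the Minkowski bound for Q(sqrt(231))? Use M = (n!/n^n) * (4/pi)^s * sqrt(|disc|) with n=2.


d = 231, d mod 4 = 3, so disc(K) = 4d = 924; |disc(K)| = 924
Real quadratic field, so n = 2, s = r2 = 0, r1 = 2
M = (n!/n^n) * (4/pi)^s * sqrt(|disc(K)|) = (2!/2^2) * (4/pi)^0 * sqrt(924)
= 0.5 * 1.000000 * 30.397368
= 15.1987

15.1987


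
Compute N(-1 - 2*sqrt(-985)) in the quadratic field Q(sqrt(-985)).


N(a + b*sqrt(d)) = a^2 - d*b^2
= (-1)^2 - (-985)*(-2)^2
= 1 + 3940
= 3941

3941


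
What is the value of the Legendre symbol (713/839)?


p = 839 is prime, so compute (713/839) with the reciprocity algorithm (Jacobi-symbol steps: pull out 2s via (2/n), flip via reciprocity, reduce):
  reciprocity: (713/839) -> +(839/713)
  reduce: (126/713)
  pull out 2: (2/713) = +1  (since 713 mod 8 = 1)
  reciprocity: (63/713) -> +(713/63)
  reduce: (20/63)
  pull out 2: (2/63) = +1  (since 63 mod 8 = 7)
  pull out 2: (2/63) = +1  (since 63 mod 8 = 7)
  reciprocity: (5/63) -> +(63/5)
  reduce: (3/5)
  reciprocity: (3/5) -> +(5/3)
  reduce: (2/3)
  pull out 2: (2/3) = -1  (since 3 mod 8 = 3)
  (1/3) = 1
Product of signs = -1
(713/839) = -1

-1


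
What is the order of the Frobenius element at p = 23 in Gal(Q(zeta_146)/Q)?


The Frobenius at p in Gal(Q(zeta_n)/Q) = (Z/nZ)* is the class of p, so its order is ord_146(23), the smallest k >= 1 with 23^k = 1 mod 146.
n = 146 = 2 * 73, phi(146) = 72; the order divides phi(n).
Divisors of 72: 1, 2, 3, 4, 6, 8, 9, 12, 18, 24, 36, 72
Repeated squaring mod 146: 23^1 = 23, 23^2 = 91, 23^4 = 105, 23^8 = 75, 23^16 = 77, 23^32 = 89, 23^64 = 37
Test divisors in increasing order:
  k=1: 23^1 = 23 mod 146
  k=2: 23^2 = 91 mod 146
  k=3: 23^3 = 91 * 23 = 49 mod 146
  k=4: 23^4 = 105 mod 146
  k=6: 23^6 = 105 * 91 = 65 mod 146
  k=8: 23^8 = 75 mod 146
  k=9: 23^9 = 75 * 23 = 119 mod 146
  k=12: 23^12 = 75 * 105 = 137 mod 146
  k=18: 23^18 = 77 * 91 = 145 mod 146
  k=24: 23^24 = 77 * 75 = 81 mod 146
  k=36: 23^36 = 89 * 105 = 1 mod 146  <- first divisor giving 1
Order = 36

36


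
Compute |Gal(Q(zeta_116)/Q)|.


|Gal(Q(zeta_116)/Q)| = phi(116)
= 56

56


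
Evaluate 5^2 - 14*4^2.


x^2 - d*y^2
= 5^2 - 14*4^2
= 25 - 224
= -199

-199


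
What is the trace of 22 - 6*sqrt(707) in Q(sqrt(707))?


Tr(a + b*sqrt(d)) = (a + b*sqrt(d)) + (a - b*sqrt(d)) = 2a
= 2 * (22)
= 44

44


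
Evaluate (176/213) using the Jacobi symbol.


Compute (176/213) via quadratic reciprocity:
  pull out 2: (2/213) = -1  (since 213 mod 8 = 5)
  pull out 2: (2/213) = -1  (since 213 mod 8 = 5)
  pull out 2: (2/213) = -1  (since 213 mod 8 = 5)
  pull out 2: (2/213) = -1  (since 213 mod 8 = 5)
  reciprocity: (11/213) -> +(213/11)
  reduce: (4/11)
  pull out 2: (2/11) = -1  (since 11 mod 8 = 3)
  pull out 2: (2/11) = -1  (since 11 mod 8 = 3)
  (1/11) = 1
Product of signs = 1

1


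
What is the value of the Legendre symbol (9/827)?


p = 827 is prime, so compute (9/827) with the reciprocity algorithm (Jacobi-symbol steps: pull out 2s via (2/n), flip via reciprocity, reduce):
  reciprocity: (9/827) -> +(827/9)
  reduce: (8/9)
  pull out 2: (2/9) = +1  (since 9 mod 8 = 1)
  pull out 2: (2/9) = +1  (since 9 mod 8 = 1)
  pull out 2: (2/9) = +1  (since 9 mod 8 = 1)
  (1/9) = 1
Product of signs = 1
(9/827) = 1

1


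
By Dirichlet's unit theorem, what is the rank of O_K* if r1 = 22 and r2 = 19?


By Dirichlet's unit theorem:
rank = r1 + r2 - 1
= 22 + 19 - 1
= 40

40


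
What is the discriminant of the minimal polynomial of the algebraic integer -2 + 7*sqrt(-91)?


The element -2 + 7*sqrt(-91) has minimal polynomial:
x^2 + 4*x + 4463
Discriminant = (4)^2 - 4*(4463)
= 16 - 17852
= -17836

-17836


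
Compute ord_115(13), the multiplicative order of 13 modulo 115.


We want ord_115(13), the smallest k >= 1 with 13^k = 1 mod 115.
n = 115 = 5 * 23, phi(115) = 88; the order divides phi(n).
Divisors of 88: 1, 2, 4, 8, 11, 22, 44, 88
Repeated squaring mod 115: 13^1 = 13, 13^2 = 54, 13^4 = 41, 13^8 = 71, 13^16 = 96, 13^32 = 16, 13^64 = 26
Test divisors in increasing order:
  k=1: 13^1 = 13 mod 115
  k=2: 13^2 = 54 mod 115
  k=4: 13^4 = 41 mod 115
  k=8: 13^8 = 71 mod 115
  k=11: 13^11 = 71 * 54 * 13 = 47 mod 115
  k=22: 13^22 = 96 * 41 * 54 = 24 mod 115
  k=44: 13^44 = 16 * 71 * 41 = 1 mod 115  <- first divisor giving 1
Order = 44

44


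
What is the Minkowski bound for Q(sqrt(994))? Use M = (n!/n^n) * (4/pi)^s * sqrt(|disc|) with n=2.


d = 994, d mod 4 = 2, so disc(K) = 4d = 3976; |disc(K)| = 3976
Real quadratic field, so n = 2, s = r2 = 0, r1 = 2
M = (n!/n^n) * (4/pi)^s * sqrt(|disc(K)|) = (2!/2^2) * (4/pi)^0 * sqrt(3976)
= 0.5 * 1.000000 * 63.055531
= 31.5278

31.5278


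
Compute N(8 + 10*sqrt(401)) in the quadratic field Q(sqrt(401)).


N(a + b*sqrt(d)) = a^2 - d*b^2
= (8)^2 - (401)*(10)^2
= 64 - 40100
= -40036

-40036


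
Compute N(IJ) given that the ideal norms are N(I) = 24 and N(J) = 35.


N(IJ) = N(I) * N(J)
= 24 * 35
= 840

840


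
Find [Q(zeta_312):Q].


The degree equals Euler's totient phi(312).
312 = 2^3 * 3 * 13
phi(312) = 96

96


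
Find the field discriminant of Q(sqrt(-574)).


For K = Q(sqrt(d)) with d squarefree: disc(K) = d if d = 1 mod 4, and disc(K) = 4d if d = 2 or 3 mod 4.
Here d = -574, and d mod 4 = 2.
d = 2 mod 4, not 1 (O_K = Z[sqrt(d)]), so disc(K) = 4d = 4 * (-574) = -2296

-2296


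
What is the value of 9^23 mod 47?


p = 47 is prime and the exponent is (p-1)/2 = 23, so by Euler's criterion 9^23 = (9/47) = +1 or -1 mod 47.
Compute by square-and-multiply:
  23 = 16 + 4 + 2 + 1 (binary 10111)
  Repeated squaring mod 47: 9^1 = 9, 9^2 = 34, 9^4 = 28, 9^8 = 32, 9^16 = 37
  9^23 = 9^16 * 9^4 * 9^2 * 9^1 = 37 * 28 * 34 * 9 mod 47
    37 * 28 = 1036 = 2 mod 47
    2 * 34 = 68 = 21 mod 47
    21 * 9 = 189 = 1 mod 47
  9^23 = 1 mod 47
Result 1: 9 is a quadratic residue mod 47.
9^23 mod 47 = 1

1


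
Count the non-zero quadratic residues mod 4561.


For prime p, the number of non-zero quadratic residues is (p-1)/2.
= (4561-1)/2
= 2280

2280


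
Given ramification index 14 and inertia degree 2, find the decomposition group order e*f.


|D_P| = e * f
= 14 * 2
= 28

28


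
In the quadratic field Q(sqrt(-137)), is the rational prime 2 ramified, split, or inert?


K = Q(sqrt(-137)). Since d mod 4 = 3, disc(K) = -548.
Check p | disc: -548 mod 2 = 0.
p divides disc, so p ramifies: (p) = P^2 with e=2, f=1, g=1.
Therefore p is ramified.

ramified


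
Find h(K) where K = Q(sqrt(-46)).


K = Q(sqrt(-46)). d mod 4 = 2, so D = disc(K) = 4d = -184
h(K) equals the number of primitive reduced positive-definite forms (a, b, c) = a*x^2 + b*x*y + c*y^2 with b^2 - 4ac = D,
where reduced means |b| <= a <= c, with b >= 0 whenever |b| = a or a = c, and primitive means gcd(a, b, c) = 1.
Reduced forces 3a^2 <= |D| = 184, so 1 <= a <= 7; b must have the parity of D, and c = (b^2 - D)/(4a) must be an integer >= a.
Enumerate a = 1..7, b in [-a, a]:
  a=1: (1, 0, 46)  [1]
  a=2: (2, 0, 23)  [1]
  a=3..4: none
  a=5: (5, -4, 10), (5, 4, 10)  [2]
  a=6..7: none
Total reduced forms: 1 + 1 + 2 = 4
h = 4

4


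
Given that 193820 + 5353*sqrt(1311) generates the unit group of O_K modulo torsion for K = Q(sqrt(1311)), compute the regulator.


epsilon = 193820 + 5353*sqrt(1311)
= 387640.0000
R = ln(387640.0000)
= 12.8678

12.8678


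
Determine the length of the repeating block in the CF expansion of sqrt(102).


Run the CF algorithm for sqrt(102).
a_0 = floor(sqrt(102)) = 10; set m_0=0, q_0=1.
Recurrence: m' = q*a - m,  q' = (d - m'^2)/q,  a' = floor((a_0 + m')/q').
  step 1: m=10, q=2, a=10
  step 2: m=10, q=1, a=20
a_2 = 2*a_0 = 20, so the period closes here.
sqrt(102) = [10; 10, 20]
Period length = 2

2


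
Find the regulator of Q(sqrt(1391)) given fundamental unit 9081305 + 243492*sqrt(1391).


epsilon = 9081305 + 243492*sqrt(1391)
= 1.8163e+07
R = ln(1.8163e+07)
= 16.7149

16.7149


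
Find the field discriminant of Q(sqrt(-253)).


For K = Q(sqrt(d)) with d squarefree: disc(K) = d if d = 1 mod 4, and disc(K) = 4d if d = 2 or 3 mod 4.
Here d = -253, and d mod 4 = 3.
d = 3 mod 4, not 1 (O_K = Z[sqrt(d)]), so disc(K) = 4d = 4 * (-253) = -1012

-1012


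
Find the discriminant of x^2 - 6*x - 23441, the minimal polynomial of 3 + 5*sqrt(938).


The element 3 + 5*sqrt(938) has minimal polynomial:
x^2 - 6*x - 23441
Discriminant = (-6)^2 - 4*(-23441)
= 36 + 93764
= 93800

93800


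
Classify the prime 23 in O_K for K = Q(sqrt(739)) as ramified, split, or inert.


K = Q(sqrt(739)). Since d mod 4 = 3, disc(K) = 2956.
Check p | disc: 2956 mod 23 = 12.
p does not divide disc. Compute Legendre symbol (d/p):
3^((23-1)/2) mod 23 = 1
(d/p) = 1, so p splits: (p) = P*P' with e=1, f=1, g=2.
Therefore p is split.

split


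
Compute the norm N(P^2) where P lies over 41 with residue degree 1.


N(P^a) = p^(a*f)
= 41^(2*1)
= 41^2
= 1681

1681


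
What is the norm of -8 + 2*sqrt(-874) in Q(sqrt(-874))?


N(a + b*sqrt(d)) = a^2 - d*b^2
= (-8)^2 - (-874)*(2)^2
= 64 + 3496
= 3560

3560


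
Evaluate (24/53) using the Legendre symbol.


p = 53 is prime, so compute (24/53) with the reciprocity algorithm (Jacobi-symbol steps: pull out 2s via (2/n), flip via reciprocity, reduce):
  pull out 2: (2/53) = -1  (since 53 mod 8 = 5)
  pull out 2: (2/53) = -1  (since 53 mod 8 = 5)
  pull out 2: (2/53) = -1  (since 53 mod 8 = 5)
  reciprocity: (3/53) -> +(53/3)
  reduce: (2/3)
  pull out 2: (2/3) = -1  (since 3 mod 8 = 3)
  (1/3) = 1
Product of signs = 1
(24/53) = 1

1


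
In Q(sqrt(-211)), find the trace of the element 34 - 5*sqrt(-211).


Tr(a + b*sqrt(d)) = (a + b*sqrt(d)) + (a - b*sqrt(d)) = 2a
= 2 * (34)
= 68

68


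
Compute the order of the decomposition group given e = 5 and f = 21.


|D_P| = e * f
= 5 * 21
= 105

105


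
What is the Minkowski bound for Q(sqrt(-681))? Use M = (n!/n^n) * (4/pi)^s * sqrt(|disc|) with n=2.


d = -681, d mod 4 = 3, so disc(K) = 4d = -2724; |disc(K)| = 2724
Imaginary quadratic field, so n = 2, s = r2 = 1, r1 = 0
M = (n!/n^n) * (4/pi)^s * sqrt(|disc(K)|) = (2!/2^2) * (4/pi)^1 * sqrt(2724)
= 0.5 * 1.273240 * 52.191953
= 33.2264

33.2264


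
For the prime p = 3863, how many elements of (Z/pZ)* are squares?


For prime p, the number of non-zero quadratic residues is (p-1)/2.
= (3863-1)/2
= 1931

1931


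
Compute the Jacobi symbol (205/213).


Compute (205/213) via quadratic reciprocity:
  reciprocity: (205/213) -> +(213/205)
  reduce: (8/205)
  pull out 2: (2/205) = -1  (since 205 mod 8 = 5)
  pull out 2: (2/205) = -1  (since 205 mod 8 = 5)
  pull out 2: (2/205) = -1  (since 205 mod 8 = 5)
  (1/205) = 1
Product of signs = -1

-1


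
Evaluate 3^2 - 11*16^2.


x^2 - d*y^2
= 3^2 - 11*16^2
= 9 - 2816
= -2807

-2807


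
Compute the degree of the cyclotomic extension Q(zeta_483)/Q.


The degree equals Euler's totient phi(483).
483 = 3 * 7 * 23
phi(483) = 264

264


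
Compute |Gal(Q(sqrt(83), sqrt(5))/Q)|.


The 2 square roots of distinct primes are multiplicatively independent over Q,
so [K:Q] = 2^2 and Gal(K/Q) is isomorphic to (Z/2Z)^2.
|Gal| = 2^2 = 4

4


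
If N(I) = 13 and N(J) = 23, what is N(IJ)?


N(IJ) = N(I) * N(J)
= 13 * 23
= 299

299


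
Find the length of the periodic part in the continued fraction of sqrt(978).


Run the CF algorithm for sqrt(978).
a_0 = floor(sqrt(978)) = 31; set m_0=0, q_0=1.
Recurrence: m' = q*a - m,  q' = (d - m'^2)/q,  a' = floor((a_0 + m')/q').
  step 1: m=31, q=17, a=3
  step 2: m=20, q=34, a=1
  step 3: m=14, q=23, a=1
  step 4: m=9, q=39, a=1
  step 5: m=30, q=2, a=30
  step 6: m=30, q=39, a=1
  step 7: m=9, q=23, a=1
  step 8: m=14, q=34, a=1
  step 9: m=20, q=17, a=3
  step 10: m=31, q=1, a=62
a_10 = 2*a_0 = 62, so the period closes here.
sqrt(978) = [31; 3, 1, 1, 1, 30, 1, 1, 1, 3, 62]
Period length = 10

10


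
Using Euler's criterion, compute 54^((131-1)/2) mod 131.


p = 131 is prime and the exponent is (p-1)/2 = 65, so by Euler's criterion 54^65 = (54/131) = +1 or -1 mod 131.
Compute by square-and-multiply:
  65 = 64 + 1 (binary 1000001)
  Repeated squaring mod 131: 54^1 = 54, 54^2 = 34, 54^4 = 108, 54^8 = 5, 54^16 = 25, 54^32 = 101, 54^64 = 114
  54^65 = 54^64 * 54^1 = 114 * 54 mod 131
    114 * 54 = 6156 = 130 mod 131
  54^65 = 130 mod 131
Result 130 = p - 1 = -1 mod 131: 54 is a quadratic non-residue mod 131. As a residue in [0, p-1] the value is 130.
54^65 mod 131 = 130

130


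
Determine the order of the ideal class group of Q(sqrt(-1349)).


K = Q(sqrt(-1349)). d mod 4 = 3, so D = disc(K) = 4d = -5396
h(K) equals the number of primitive reduced positive-definite forms (a, b, c) = a*x^2 + b*x*y + c*y^2 with b^2 - 4ac = D,
where reduced means |b| <= a <= c, with b >= 0 whenever |b| = a or a = c, and primitive means gcd(a, b, c) = 1.
Reduced forces 3a^2 <= |D| = 5396, so 1 <= a <= 42; b must have the parity of D, and c = (b^2 - D)/(4a) must be an integer >= a.
Enumerate a = 1..42, b in [-a, a]:
  a=1: (1, 0, 1349)  [1]
  a=2: (2, 2, 675)  [1]
  a=3: (3, -2, 450), (3, 2, 450)  [2]
  a=4: none
  a=5: (5, -2, 270), (5, 2, 270)  [2]
  a=6: (6, -2, 225), (6, 2, 225)  [2]
  a=7: (7, -6, 194), (7, 6, 194)  [2]
  a=8: none
  a=9: (9, -2, 150), (9, 2, 150)  [2]
  a=10: (10, -2, 135), (10, 2, 135)  [2]
  a=11: (11, -4, 123), (11, 4, 123)  [2]
  a=12: none
  a=13: (13, -8, 105), (13, 8, 105)  [2]
  a=14: (14, -6, 97), (14, 6, 97)  [2]
  a=15: (15, -8, 91), (15, -2, 90), (15, 2, 90), (15, 8, 91)  [4]
  a=16..17: none
  a=18: (18, -2, 75), (18, 2, 75)  [2]
  a=19: (19, 0, 71)  [1]
  a=20: none
  a=21: (21, -20, 69), (21, -8, 65), (21, 8, 65), (21, 20, 69)  [4]
  a=22: (22, -18, 65), (22, 18, 65)  [2]
  a=23: (23, -20, 63), (23, 20, 63)  [2]
  a=24: none
  a=25: (25, -2, 54), (25, 2, 54)  [2]
  a=26: (26, -18, 55), (26, 18, 55)  [2]
  a=27: (27, -2, 50), (27, 2, 50)  [2]
  a=28..29: none
  a=30: (30, -22, 49), (30, -2, 45), (30, 2, 45), (30, 22, 49)  [4]
  a=31..32: none
  a=33: (33, -26, 46), (33, -4, 41), (33, 4, 41), (33, 26, 46)  [4]
  a=34: none
  a=35: (35, -22, 42), (35, -8, 39), (35, 8, 39), (35, 22, 42)  [4]
  a=36..37: none
  a=38: (38, 38, 45)  [1]
  a=39: (39, -34, 42), (39, 34, 42)  [2]
  a=40..42: none
Total reduced forms: 1 + 1 + 2 + 2 + 2 + 2 + 2 + 2 + 2 + 2 + 2 + 4 + 2 + 1 + 4 + 2 + 2 + 2 + 2 + 2 + 4 + 4 + 4 + 1 + 2 = 56
h = 56

56


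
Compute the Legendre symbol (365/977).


p = 977 is prime, so compute (365/977) with the reciprocity algorithm (Jacobi-symbol steps: pull out 2s via (2/n), flip via reciprocity, reduce):
  reciprocity: (365/977) -> +(977/365)
  reduce: (247/365)
  reciprocity: (247/365) -> +(365/247)
  reduce: (118/247)
  pull out 2: (2/247) = +1  (since 247 mod 8 = 7)
  reciprocity: (59/247) -> -(247/59)
  reduce: (11/59)
  reciprocity: (11/59) -> -(59/11)
  reduce: (4/11)
  pull out 2: (2/11) = -1  (since 11 mod 8 = 3)
  pull out 2: (2/11) = -1  (since 11 mod 8 = 3)
  (1/11) = 1
Product of signs = 1
(365/977) = 1

1


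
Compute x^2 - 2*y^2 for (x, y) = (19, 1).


x^2 - d*y^2
= 19^2 - 2*1^2
= 361 - 2
= 359

359


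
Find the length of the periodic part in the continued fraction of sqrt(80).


Run the CF algorithm for sqrt(80).
a_0 = floor(sqrt(80)) = 8; set m_0=0, q_0=1.
Recurrence: m' = q*a - m,  q' = (d - m'^2)/q,  a' = floor((a_0 + m')/q').
  step 1: m=8, q=16, a=1
  step 2: m=8, q=1, a=16
a_2 = 2*a_0 = 16, so the period closes here.
sqrt(80) = [8; 1, 16]
Period length = 2

2


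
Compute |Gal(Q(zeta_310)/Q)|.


|Gal(Q(zeta_310)/Q)| = phi(310)
= 120

120


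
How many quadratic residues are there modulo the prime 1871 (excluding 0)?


For prime p, the number of non-zero quadratic residues is (p-1)/2.
= (1871-1)/2
= 935

935


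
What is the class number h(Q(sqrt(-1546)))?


K = Q(sqrt(-1546)). d mod 4 = 2, so D = disc(K) = 4d = -6184
h(K) equals the number of primitive reduced positive-definite forms (a, b, c) = a*x^2 + b*x*y + c*y^2 with b^2 - 4ac = D,
where reduced means |b| <= a <= c, with b >= 0 whenever |b| = a or a = c, and primitive means gcd(a, b, c) = 1.
Reduced forces 3a^2 <= |D| = 6184, so 1 <= a <= 45; b must have the parity of D, and c = (b^2 - D)/(4a) must be an integer >= a.
Enumerate a = 1..45, b in [-a, a]:
  a=1: (1, 0, 1546)  [1]
  a=2: (2, 0, 773)  [1]
  a=3..4: none
  a=5: (5, -4, 310), (5, 4, 310)  [2]
  a=6: none
  a=7: (7, -2, 221), (7, 2, 221)  [2]
  a=8..9: none
  a=10: (10, -4, 155), (10, 4, 155)  [2]
  a=11: (11, -8, 142), (11, 8, 142)  [2]
  a=12: none
  a=13: (13, -2, 119), (13, 2, 119)  [2]
  a=14: (14, -12, 113), (14, 12, 113)  [2]
  a=15..16: none
  a=17: (17, -2, 91), (17, 2, 91)  [2]
  a=18..21: none
  a=22: (22, -8, 71), (22, 8, 71)  [2]
  a=23: (23, -16, 70), (23, 16, 70)  [2]
  a=24: none
  a=25: (25, -4, 62), (25, 4, 62)  [2]
  a=26: (26, -24, 65), (26, 24, 65)  [2]
  a=27..28: none
  a=29: (29, -14, 55), (29, 14, 55)  [2]
  a=30: none
  a=31: (31, -4, 50), (31, 4, 50)  [2]
  a=32..33: none
  a=34: (34, -32, 53), (34, 32, 53)  [2]
  a=35: (35, -26, 49), (35, -16, 46), (35, 16, 46), (35, 26, 49)  [4]
  a=36..45: none
Total reduced forms: 1 + 1 + 2 + 2 + 2 + 2 + 2 + 2 + 2 + 2 + 2 + 2 + 2 + 2 + 2 + 2 + 4 = 34
h = 34

34


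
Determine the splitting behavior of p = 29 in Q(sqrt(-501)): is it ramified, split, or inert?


K = Q(sqrt(-501)). Since d mod 4 = 3, disc(K) = -2004.
Check p | disc: -2004 mod 29 = 26.
p does not divide disc. Compute Legendre symbol (d/p):
21^((29-1)/2) mod 29 = -1
(d/p) = -1, so p is inert: (p) stays prime with e=1, f=2, g=1.
Therefore p is inert.

inert


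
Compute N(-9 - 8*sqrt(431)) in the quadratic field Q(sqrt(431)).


N(a + b*sqrt(d)) = a^2 - d*b^2
= (-9)^2 - (431)*(-8)^2
= 81 - 27584
= -27503

-27503


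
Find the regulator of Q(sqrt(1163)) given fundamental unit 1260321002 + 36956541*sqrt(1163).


epsilon = 1260321002 + 36956541*sqrt(1163)
= 2.5206e+09
R = ln(2.5206e+09)
= 21.6478

21.6478


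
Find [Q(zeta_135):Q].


The degree equals Euler's totient phi(135).
135 = 3^3 * 5
phi(135) = 72

72


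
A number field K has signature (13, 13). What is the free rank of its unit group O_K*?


By Dirichlet's unit theorem:
rank = r1 + r2 - 1
= 13 + 13 - 1
= 25

25


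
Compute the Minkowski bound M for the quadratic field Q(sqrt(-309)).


d = -309, d mod 4 = 3, so disc(K) = 4d = -1236; |disc(K)| = 1236
Imaginary quadratic field, so n = 2, s = r2 = 1, r1 = 0
M = (n!/n^n) * (4/pi)^s * sqrt(|disc(K)|) = (2!/2^2) * (4/pi)^1 * sqrt(1236)
= 0.5 * 1.273240 * 35.156792
= 22.3815

22.3815


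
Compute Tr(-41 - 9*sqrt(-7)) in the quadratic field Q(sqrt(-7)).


Tr(a + b*sqrt(d)) = (a + b*sqrt(d)) + (a - b*sqrt(d)) = 2a
= 2 * (-41)
= -82

-82


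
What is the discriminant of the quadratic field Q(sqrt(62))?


For K = Q(sqrt(d)) with d squarefree: disc(K) = d if d = 1 mod 4, and disc(K) = 4d if d = 2 or 3 mod 4.
Here d = 62, and d mod 4 = 2.
d = 2 mod 4, not 1 (O_K = Z[sqrt(d)]), so disc(K) = 4d = 4 * (62) = 248

248


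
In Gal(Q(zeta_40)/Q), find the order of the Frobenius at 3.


The Frobenius at p in Gal(Q(zeta_n)/Q) = (Z/nZ)* is the class of p, so its order is ord_40(3), the smallest k >= 1 with 3^k = 1 mod 40.
n = 40 = 2^3 * 5, phi(40) = 16; the order divides phi(n).
Divisors of 16: 1, 2, 4, 8, 16
Repeated squaring mod 40: 3^1 = 3, 3^2 = 9, 3^4 = 1, 3^8 = 1, 3^16 = 1
Test divisors in increasing order:
  k=1: 3^1 = 3 mod 40
  k=2: 3^2 = 9 mod 40
  k=4: 3^4 = 1 mod 40  <- first divisor giving 1
Order = 4

4


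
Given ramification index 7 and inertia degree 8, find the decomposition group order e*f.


|D_P| = e * f
= 7 * 8
= 56

56


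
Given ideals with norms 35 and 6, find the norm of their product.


N(IJ) = N(I) * N(J)
= 35 * 6
= 210

210


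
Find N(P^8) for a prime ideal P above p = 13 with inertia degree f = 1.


N(P^a) = p^(a*f)
= 13^(8*1)
= 13^8
= 815730721

815730721


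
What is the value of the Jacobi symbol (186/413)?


Compute (186/413) via quadratic reciprocity:
  pull out 2: (2/413) = -1  (since 413 mod 8 = 5)
  reciprocity: (93/413) -> +(413/93)
  reduce: (41/93)
  reciprocity: (41/93) -> +(93/41)
  reduce: (11/41)
  reciprocity: (11/41) -> +(41/11)
  reduce: (8/11)
  pull out 2: (2/11) = -1  (since 11 mod 8 = 3)
  pull out 2: (2/11) = -1  (since 11 mod 8 = 3)
  pull out 2: (2/11) = -1  (since 11 mod 8 = 3)
  (1/11) = 1
Product of signs = 1

1


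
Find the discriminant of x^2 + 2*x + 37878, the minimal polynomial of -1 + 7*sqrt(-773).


The element -1 + 7*sqrt(-773) has minimal polynomial:
x^2 + 2*x + 37878
Discriminant = (2)^2 - 4*(37878)
= 4 - 151512
= -151508

-151508


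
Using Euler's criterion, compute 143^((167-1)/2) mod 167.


p = 167 is prime and the exponent is (p-1)/2 = 83, so by Euler's criterion 143^83 = (143/167) = +1 or -1 mod 167.
Compute by square-and-multiply:
  83 = 64 + 16 + 2 + 1 (binary 1010011)
  Repeated squaring mod 167: 143^1 = 143, 143^2 = 75, 143^4 = 114, 143^8 = 137, 143^16 = 65, 143^32 = 50, 143^64 = 162
  143^83 = 143^64 * 143^16 * 143^2 * 143^1 = 162 * 65 * 75 * 143 mod 167
    162 * 65 = 10530 = 9 mod 167
    9 * 75 = 675 = 7 mod 167
    7 * 143 = 1001 = 166 mod 167
  143^83 = 166 mod 167
Result 166 = p - 1 = -1 mod 167: 143 is a quadratic non-residue mod 167. As a residue in [0, p-1] the value is 166.
143^83 mod 167 = 166

166


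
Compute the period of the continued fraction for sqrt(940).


Run the CF algorithm for sqrt(940).
a_0 = floor(sqrt(940)) = 30; set m_0=0, q_0=1.
Recurrence: m' = q*a - m,  q' = (d - m'^2)/q,  a' = floor((a_0 + m')/q').
  step 1: m=30, q=40, a=1
  step 2: m=10, q=21, a=1
  step 3: m=11, q=39, a=1
  step 4: m=28, q=4, a=14
  step 5: m=28, q=39, a=1
  step 6: m=11, q=21, a=1
  step 7: m=10, q=40, a=1
  step 8: m=30, q=1, a=60
a_8 = 2*a_0 = 60, so the period closes here.
sqrt(940) = [30; 1, 1, 1, 14, 1, 1, 1, 60]
Period length = 8

8


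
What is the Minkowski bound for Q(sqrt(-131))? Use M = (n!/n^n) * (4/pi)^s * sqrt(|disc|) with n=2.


d = -131, d mod 4 = 1, so disc(K) = d = -131; |disc(K)| = 131
Imaginary quadratic field, so n = 2, s = r2 = 1, r1 = 0
M = (n!/n^n) * (4/pi)^s * sqrt(|disc(K)|) = (2!/2^2) * (4/pi)^1 * sqrt(131)
= 0.5 * 1.273240 * 11.445523
= 7.2864

7.2864


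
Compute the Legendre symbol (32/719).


p = 719 is prime, so compute (32/719) with the reciprocity algorithm (Jacobi-symbol steps: pull out 2s via (2/n), flip via reciprocity, reduce):
  pull out 2: (2/719) = +1  (since 719 mod 8 = 7)
  pull out 2: (2/719) = +1  (since 719 mod 8 = 7)
  pull out 2: (2/719) = +1  (since 719 mod 8 = 7)
  pull out 2: (2/719) = +1  (since 719 mod 8 = 7)
  pull out 2: (2/719) = +1  (since 719 mod 8 = 7)
  (1/719) = 1
Product of signs = 1
(32/719) = 1

1


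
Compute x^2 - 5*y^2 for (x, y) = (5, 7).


x^2 - d*y^2
= 5^2 - 5*7^2
= 25 - 245
= -220

-220


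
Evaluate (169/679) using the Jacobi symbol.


Compute (169/679) via quadratic reciprocity:
  reciprocity: (169/679) -> +(679/169)
  reduce: (3/169)
  reciprocity: (3/169) -> +(169/3)
  reduce: (1/3)
  (1/3) = 1
Product of signs = 1

1
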